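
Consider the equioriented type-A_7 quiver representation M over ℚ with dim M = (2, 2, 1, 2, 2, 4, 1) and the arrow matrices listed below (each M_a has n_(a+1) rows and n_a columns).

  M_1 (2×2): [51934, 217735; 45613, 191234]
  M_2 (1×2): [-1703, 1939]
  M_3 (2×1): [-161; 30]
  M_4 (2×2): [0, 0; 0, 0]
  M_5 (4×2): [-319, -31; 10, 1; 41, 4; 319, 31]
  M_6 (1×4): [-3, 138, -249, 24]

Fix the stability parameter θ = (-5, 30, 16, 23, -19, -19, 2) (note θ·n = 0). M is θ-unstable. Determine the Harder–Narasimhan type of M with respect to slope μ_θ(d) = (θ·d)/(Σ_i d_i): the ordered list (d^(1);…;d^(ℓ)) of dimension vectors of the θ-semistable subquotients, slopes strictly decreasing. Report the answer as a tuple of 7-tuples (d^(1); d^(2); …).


Via rank(M_{q-1}∘⋯∘M_p): M ≅ I[1,2], I[1,4], I[4,4], I[5,6], I[5,7], I[6,6]^2.
μ_θ-semistable layers: μ^(1)=30; μ^(2)=23; μ^(3)=2; μ^(4)=-5; μ^(5)=-19

((0, 1, 0, 0, 0, 0, 0); (0, 1, 1, 2, 0, 0, 0); (0, 0, 0, 0, 0, 0, 1); (2, 0, 0, 0, 0, 0, 0); (0, 0, 0, 0, 2, 4, 0))


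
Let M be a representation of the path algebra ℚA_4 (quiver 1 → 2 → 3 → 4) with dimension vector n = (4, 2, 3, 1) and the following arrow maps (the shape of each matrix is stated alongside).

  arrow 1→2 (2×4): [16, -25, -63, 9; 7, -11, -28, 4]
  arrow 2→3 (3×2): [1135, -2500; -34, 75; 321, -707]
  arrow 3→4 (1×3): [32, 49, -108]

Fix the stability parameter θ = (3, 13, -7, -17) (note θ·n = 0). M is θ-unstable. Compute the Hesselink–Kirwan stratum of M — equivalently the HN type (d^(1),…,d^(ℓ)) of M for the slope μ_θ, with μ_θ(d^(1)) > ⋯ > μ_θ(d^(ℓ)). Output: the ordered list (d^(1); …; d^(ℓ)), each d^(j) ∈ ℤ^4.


Barcode: M ≅ I[1,1]^2, I[1,3], I[1,4], I[3,3]. HN layers by μ_θ (3 steps, strictly decreasing):
  μ^(1)=3; μ^(2)=-2; μ^(3)=-7

((3, 1, 1, 0); (1, 1, 1, 1); (0, 0, 1, 0))


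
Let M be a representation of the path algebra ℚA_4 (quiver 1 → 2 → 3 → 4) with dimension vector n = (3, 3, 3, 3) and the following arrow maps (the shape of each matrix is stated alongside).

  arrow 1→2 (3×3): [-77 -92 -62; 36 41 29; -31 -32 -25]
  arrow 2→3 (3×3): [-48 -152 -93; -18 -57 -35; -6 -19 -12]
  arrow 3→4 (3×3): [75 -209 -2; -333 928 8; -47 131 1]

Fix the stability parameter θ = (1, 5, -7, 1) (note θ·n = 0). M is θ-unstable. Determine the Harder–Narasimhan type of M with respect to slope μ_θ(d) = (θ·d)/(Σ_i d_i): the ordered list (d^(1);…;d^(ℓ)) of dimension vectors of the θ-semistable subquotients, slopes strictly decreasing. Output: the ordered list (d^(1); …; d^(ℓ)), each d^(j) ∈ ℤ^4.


Via rank(M_{q-1}∘⋯∘M_p): M ≅ I[1,2], I[1,4]^2, I[3,4].
μ_θ-semistable layers: μ^(1)=5; μ^(2)=1; μ^(3)=-1/3; μ^(4)=-7

((0, 1, 0, 0); (1, 0, 0, 3); (2, 2, 2, 0); (0, 0, 1, 0))


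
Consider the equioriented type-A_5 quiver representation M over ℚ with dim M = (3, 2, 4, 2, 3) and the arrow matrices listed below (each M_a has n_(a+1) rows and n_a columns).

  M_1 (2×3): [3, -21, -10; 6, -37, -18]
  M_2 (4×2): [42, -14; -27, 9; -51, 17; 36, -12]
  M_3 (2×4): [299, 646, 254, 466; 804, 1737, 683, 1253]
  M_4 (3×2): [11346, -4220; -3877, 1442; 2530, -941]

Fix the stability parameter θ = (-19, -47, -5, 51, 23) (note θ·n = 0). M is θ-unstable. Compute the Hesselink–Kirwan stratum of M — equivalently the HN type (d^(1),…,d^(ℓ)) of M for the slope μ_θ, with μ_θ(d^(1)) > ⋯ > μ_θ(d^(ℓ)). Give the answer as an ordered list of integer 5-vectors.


Via rank(M_{q-1}∘⋯∘M_p): M ≅ I[1,1], I[1,2], I[1,5], I[3,3]^2, I[3,5], I[5,5].
μ_θ-semistable layers: μ^(1)=37; μ^(2)=23; μ^(3)=-5; μ^(4)=-19; μ^(5)=-33

((0, 0, 0, 2, 2); (0, 0, 0, 0, 1); (0, 0, 4, 0, 0); (1, 0, 0, 0, 0); (2, 2, 0, 0, 0))


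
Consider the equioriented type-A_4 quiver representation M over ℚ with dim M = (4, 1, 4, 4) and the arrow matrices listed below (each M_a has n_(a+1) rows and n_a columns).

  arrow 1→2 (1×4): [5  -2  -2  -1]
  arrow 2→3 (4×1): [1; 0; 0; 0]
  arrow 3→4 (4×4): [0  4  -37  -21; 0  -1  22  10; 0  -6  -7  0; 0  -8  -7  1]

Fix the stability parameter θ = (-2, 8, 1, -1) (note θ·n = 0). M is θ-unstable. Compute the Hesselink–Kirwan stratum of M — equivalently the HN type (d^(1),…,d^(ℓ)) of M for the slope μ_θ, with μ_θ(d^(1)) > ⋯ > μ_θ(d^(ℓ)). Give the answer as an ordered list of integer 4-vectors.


Barcode: M ≅ I[1,1]^3, I[1,3], I[3,4]^3, I[4,4]. HN layers by μ_θ (4 steps, strictly decreasing):
  μ^(1)=9/2; μ^(2)=0; μ^(3)=-1; μ^(4)=-2

((0, 1, 1, 0); (0, 0, 3, 3); (0, 0, 0, 1); (4, 0, 0, 0))


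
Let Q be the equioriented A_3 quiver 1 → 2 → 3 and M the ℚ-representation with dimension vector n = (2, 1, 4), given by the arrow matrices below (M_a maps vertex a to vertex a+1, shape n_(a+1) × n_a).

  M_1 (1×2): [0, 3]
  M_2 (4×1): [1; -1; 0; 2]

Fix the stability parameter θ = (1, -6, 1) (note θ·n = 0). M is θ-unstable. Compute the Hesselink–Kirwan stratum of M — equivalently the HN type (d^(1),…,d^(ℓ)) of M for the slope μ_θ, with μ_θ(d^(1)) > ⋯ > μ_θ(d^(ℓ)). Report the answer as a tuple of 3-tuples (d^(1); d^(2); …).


Interval decomposition of M: I[1,1], I[1,3], I[3,3]^3.
HN type (ℓ=2): μ^(1)=1; μ^(2)=-5/2

((1, 0, 4); (1, 1, 0))


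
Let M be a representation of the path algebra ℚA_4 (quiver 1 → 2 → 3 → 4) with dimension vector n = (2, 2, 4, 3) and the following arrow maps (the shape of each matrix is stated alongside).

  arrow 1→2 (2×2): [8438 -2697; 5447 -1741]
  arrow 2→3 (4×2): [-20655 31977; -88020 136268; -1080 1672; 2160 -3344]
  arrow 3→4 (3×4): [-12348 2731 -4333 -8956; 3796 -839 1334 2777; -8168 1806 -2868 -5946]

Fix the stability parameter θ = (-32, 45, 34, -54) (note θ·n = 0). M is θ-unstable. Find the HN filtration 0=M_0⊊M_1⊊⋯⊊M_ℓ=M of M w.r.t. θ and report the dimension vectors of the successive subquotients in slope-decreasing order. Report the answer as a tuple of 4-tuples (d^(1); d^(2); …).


Via rank(M_{q-1}∘⋯∘M_p): M ≅ I[1,2], I[1,3], I[3,3], I[3,4]^2, I[4,4].
μ_θ-semistable layers: μ^(1)=45; μ^(2)=79/2; μ^(3)=34; μ^(4)=-10; μ^(5)=-32; μ^(6)=-54

((0, 1, 0, 0); (0, 1, 1, 0); (0, 0, 1, 0); (0, 0, 2, 2); (2, 0, 0, 0); (0, 0, 0, 1))


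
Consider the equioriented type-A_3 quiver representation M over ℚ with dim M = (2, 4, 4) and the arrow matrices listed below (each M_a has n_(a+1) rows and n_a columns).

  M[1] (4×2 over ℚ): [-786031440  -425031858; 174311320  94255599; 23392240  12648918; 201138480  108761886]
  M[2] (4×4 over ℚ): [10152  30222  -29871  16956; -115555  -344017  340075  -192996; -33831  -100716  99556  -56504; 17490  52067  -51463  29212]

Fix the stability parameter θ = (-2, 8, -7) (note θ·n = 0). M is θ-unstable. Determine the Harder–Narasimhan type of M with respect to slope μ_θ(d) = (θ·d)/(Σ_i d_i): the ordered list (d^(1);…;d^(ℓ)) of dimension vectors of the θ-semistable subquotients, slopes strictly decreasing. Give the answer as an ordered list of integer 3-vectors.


Barcode: M ≅ I[1,1], I[1,3], I[2,2], I[2,3]^2, I[3,3]. HN layers by μ_θ (4 steps, strictly decreasing):
  μ^(1)=8; μ^(2)=1/2; μ^(3)=-2; μ^(4)=-7

((0, 1, 0); (0, 3, 3); (2, 0, 0); (0, 0, 1))


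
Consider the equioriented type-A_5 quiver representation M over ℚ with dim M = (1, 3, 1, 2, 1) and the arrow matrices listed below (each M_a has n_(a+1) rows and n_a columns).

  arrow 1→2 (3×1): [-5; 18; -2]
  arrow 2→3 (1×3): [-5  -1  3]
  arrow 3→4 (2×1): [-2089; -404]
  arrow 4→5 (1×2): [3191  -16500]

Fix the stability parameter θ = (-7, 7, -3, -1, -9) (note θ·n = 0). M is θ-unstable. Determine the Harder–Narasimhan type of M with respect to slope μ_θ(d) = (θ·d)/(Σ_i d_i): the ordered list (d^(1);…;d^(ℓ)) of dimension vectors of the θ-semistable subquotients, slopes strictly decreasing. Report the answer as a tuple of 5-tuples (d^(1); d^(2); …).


Interval decomposition of M: I[1,5], I[2,2]^2, I[4,4].
HN type (ℓ=4): μ^(1)=7; μ^(2)=-1; μ^(3)=-3/2; μ^(4)=-7

((0, 2, 0, 0, 0); (0, 0, 0, 1, 0); (0, 1, 1, 1, 1); (1, 0, 0, 0, 0))


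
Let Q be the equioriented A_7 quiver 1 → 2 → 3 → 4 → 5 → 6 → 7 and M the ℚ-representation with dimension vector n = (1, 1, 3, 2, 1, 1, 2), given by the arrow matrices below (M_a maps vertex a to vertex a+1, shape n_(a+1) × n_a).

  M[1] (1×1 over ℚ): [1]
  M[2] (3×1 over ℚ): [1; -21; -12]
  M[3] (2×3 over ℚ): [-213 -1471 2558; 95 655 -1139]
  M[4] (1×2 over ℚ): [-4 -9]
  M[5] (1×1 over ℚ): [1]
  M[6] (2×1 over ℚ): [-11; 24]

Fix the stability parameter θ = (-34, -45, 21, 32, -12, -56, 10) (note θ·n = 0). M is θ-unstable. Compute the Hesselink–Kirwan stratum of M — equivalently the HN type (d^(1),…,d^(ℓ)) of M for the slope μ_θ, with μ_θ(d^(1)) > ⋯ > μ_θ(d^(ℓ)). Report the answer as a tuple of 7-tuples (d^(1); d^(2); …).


Interval decomposition of M: I[1,4], I[3,3], I[3,7], I[7,7].
HN type (ℓ=5): μ^(1)=32; μ^(2)=21; μ^(3)=10; μ^(4)=-15/4; μ^(5)=-79/2

((0, 0, 0, 1, 0, 0, 0); (0, 0, 2, 0, 0, 0, 0); (0, 0, 0, 0, 0, 0, 2); (0, 0, 1, 1, 1, 1, 0); (1, 1, 0, 0, 0, 0, 0))


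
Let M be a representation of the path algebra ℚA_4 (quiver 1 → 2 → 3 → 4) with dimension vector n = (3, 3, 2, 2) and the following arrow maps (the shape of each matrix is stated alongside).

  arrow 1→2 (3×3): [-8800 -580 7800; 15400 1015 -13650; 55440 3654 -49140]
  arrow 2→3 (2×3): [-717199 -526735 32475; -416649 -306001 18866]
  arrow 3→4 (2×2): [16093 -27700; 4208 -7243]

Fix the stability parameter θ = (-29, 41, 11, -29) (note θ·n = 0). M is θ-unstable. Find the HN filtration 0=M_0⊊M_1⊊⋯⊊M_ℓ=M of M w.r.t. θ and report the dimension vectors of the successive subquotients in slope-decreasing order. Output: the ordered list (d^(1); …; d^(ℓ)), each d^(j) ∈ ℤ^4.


Interval decomposition of M: I[1,1]^2, I[1,4], I[2,2], I[2,4].
HN type (ℓ=3): μ^(1)=41; μ^(2)=23/3; μ^(3)=-29

((0, 1, 0, 0); (0, 2, 2, 2); (3, 0, 0, 0))


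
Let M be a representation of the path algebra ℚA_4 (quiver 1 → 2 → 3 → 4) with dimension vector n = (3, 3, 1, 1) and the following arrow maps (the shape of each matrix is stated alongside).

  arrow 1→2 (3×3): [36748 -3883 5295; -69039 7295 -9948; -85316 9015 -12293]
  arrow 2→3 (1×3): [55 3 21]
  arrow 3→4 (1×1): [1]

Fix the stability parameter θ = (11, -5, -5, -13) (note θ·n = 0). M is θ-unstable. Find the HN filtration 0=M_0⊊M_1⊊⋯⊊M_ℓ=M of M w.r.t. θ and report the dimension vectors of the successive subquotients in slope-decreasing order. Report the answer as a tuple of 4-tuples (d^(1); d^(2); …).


Barcode: M ≅ I[1,2]^2, I[1,4]. HN layers by μ_θ (2 steps, strictly decreasing):
  μ^(1)=3; μ^(2)=-3

((2, 2, 0, 0); (1, 1, 1, 1))


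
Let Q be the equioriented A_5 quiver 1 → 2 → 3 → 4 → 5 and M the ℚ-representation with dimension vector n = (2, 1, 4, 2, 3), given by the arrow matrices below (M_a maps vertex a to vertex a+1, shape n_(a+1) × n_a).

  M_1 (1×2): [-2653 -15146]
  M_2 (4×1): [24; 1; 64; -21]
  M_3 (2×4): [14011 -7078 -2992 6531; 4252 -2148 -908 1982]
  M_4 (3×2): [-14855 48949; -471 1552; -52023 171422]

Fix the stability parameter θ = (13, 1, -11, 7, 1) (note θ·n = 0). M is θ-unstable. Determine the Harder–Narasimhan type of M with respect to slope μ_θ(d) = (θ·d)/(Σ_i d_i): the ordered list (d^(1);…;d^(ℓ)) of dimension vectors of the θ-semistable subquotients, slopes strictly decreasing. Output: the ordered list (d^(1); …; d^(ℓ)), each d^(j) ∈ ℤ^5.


Interval decomposition of M: I[1,1], I[1,5], I[3,3]^2, I[3,5], I[5,5].
HN type (ℓ=4): μ^(1)=13; μ^(2)=4; μ^(3)=1; μ^(4)=-11

((1, 0, 0, 0, 0); (0, 0, 0, 2, 2); (1, 1, 1, 0, 1); (0, 0, 3, 0, 0))


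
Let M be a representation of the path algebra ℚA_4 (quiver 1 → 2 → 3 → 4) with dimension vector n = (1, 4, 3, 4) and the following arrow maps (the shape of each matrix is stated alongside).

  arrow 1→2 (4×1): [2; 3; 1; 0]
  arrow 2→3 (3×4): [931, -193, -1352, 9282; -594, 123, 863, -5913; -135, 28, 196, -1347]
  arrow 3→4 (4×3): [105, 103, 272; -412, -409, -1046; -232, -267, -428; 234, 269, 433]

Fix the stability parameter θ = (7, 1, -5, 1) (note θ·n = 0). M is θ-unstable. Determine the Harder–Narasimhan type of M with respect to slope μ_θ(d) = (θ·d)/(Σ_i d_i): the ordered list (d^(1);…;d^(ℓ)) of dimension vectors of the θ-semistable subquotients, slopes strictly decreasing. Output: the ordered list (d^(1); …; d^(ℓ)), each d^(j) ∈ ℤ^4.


Interval decomposition of M: I[1,4], I[2,2], I[2,4]^2, I[4,4].
HN type (ℓ=2): μ^(1)=1; μ^(2)=-2

((1, 2, 1, 4); (0, 2, 2, 0))


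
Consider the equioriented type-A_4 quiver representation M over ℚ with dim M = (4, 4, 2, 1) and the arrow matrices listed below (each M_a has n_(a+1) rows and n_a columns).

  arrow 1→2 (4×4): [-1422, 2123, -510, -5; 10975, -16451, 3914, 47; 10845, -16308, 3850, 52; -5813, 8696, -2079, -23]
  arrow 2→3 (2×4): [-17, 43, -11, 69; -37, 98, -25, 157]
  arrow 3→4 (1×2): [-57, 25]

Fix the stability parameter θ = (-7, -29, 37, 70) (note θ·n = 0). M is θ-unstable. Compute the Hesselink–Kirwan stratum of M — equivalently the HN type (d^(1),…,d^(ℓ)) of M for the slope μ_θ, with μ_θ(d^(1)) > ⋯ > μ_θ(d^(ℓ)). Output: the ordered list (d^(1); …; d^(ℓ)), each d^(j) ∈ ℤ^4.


Interval decomposition of M: I[1,2]^2, I[1,3], I[1,4].
HN type (ℓ=3): μ^(1)=70; μ^(2)=37; μ^(3)=-18

((0, 0, 0, 1); (0, 0, 2, 0); (4, 4, 0, 0))


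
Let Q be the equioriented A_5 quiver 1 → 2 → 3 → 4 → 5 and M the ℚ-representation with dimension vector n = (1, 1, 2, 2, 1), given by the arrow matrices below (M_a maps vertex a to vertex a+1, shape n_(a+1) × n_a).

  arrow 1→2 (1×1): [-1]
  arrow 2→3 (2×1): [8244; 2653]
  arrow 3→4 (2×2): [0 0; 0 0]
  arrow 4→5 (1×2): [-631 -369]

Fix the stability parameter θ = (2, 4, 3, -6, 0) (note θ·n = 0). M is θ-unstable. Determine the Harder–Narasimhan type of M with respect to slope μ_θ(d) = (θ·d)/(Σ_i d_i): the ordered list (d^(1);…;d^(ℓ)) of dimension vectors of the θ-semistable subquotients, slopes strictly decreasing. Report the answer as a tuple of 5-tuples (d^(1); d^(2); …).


Interval decomposition of M: I[1,3], I[3,3], I[4,4], I[4,5].
HN type (ℓ=5): μ^(1)=7/2; μ^(2)=3; μ^(3)=2; μ^(4)=0; μ^(5)=-6

((0, 1, 1, 0, 0); (0, 0, 1, 0, 0); (1, 0, 0, 0, 0); (0, 0, 0, 0, 1); (0, 0, 0, 2, 0))


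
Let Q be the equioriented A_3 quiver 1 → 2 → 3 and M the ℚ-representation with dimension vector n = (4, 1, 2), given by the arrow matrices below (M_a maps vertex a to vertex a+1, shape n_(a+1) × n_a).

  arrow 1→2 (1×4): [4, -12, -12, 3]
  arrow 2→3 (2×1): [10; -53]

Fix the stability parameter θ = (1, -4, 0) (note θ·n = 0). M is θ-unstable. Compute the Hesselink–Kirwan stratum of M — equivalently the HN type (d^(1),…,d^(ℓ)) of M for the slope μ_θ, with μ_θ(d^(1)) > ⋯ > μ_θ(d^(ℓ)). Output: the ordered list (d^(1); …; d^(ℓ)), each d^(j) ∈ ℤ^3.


Barcode: M ≅ I[1,1]^3, I[1,3], I[3,3]. HN layers by μ_θ (3 steps, strictly decreasing):
  μ^(1)=1; μ^(2)=0; μ^(3)=-3/2

((3, 0, 0); (0, 0, 2); (1, 1, 0))


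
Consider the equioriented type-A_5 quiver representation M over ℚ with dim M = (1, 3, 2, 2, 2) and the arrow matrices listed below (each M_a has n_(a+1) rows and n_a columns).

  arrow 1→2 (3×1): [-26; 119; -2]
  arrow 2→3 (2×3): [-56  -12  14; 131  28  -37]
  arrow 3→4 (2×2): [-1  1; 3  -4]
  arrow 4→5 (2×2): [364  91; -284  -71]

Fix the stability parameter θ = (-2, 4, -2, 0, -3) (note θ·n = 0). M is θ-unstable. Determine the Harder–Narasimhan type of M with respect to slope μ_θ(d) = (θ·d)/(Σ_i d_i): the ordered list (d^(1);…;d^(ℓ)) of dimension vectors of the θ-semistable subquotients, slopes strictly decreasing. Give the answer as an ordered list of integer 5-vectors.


Via rank(M_{q-1}∘⋯∘M_p): M ≅ I[1,2], I[2,4], I[2,5], I[5,5].
μ_θ-semistable layers: μ^(1)=4; μ^(2)=2/3; μ^(3)=-1/4; μ^(4)=-2; μ^(5)=-3

((0, 1, 0, 0, 0); (0, 1, 1, 1, 0); (0, 1, 1, 1, 1); (1, 0, 0, 0, 0); (0, 0, 0, 0, 1))


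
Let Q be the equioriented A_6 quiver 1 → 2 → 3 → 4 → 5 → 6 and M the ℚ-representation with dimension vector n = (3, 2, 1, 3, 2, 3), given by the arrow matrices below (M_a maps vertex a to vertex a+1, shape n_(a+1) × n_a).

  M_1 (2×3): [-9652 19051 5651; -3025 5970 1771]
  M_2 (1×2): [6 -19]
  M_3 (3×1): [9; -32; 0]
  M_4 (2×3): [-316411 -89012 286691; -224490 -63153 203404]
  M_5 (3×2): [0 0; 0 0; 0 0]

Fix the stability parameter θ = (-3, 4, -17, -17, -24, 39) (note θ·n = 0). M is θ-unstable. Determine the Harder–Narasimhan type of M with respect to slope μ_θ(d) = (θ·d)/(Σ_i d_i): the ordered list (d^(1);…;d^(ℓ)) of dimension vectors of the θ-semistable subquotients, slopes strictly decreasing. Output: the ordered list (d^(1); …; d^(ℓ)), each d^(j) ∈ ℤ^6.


Barcode: M ≅ I[1,1], I[1,2], I[1,5], I[4,4], I[4,5], I[6,6]^3. HN layers by μ_θ (6 steps, strictly decreasing):
  μ^(1)=39; μ^(2)=4; μ^(3)=-3; μ^(4)=-57/5; μ^(5)=-17; μ^(6)=-41/2

((0, 0, 0, 0, 0, 3); (0, 1, 0, 0, 0, 0); (2, 0, 0, 0, 0, 0); (1, 1, 1, 1, 1, 0); (0, 0, 0, 1, 0, 0); (0, 0, 0, 1, 1, 0))


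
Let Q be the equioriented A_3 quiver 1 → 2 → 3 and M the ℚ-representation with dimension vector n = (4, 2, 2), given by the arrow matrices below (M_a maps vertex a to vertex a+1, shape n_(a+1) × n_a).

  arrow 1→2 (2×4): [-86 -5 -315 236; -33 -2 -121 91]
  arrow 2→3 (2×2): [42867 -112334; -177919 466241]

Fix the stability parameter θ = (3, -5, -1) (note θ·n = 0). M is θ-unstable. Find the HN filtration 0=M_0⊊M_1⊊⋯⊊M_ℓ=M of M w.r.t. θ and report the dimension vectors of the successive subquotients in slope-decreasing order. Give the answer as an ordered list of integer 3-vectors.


Barcode: M ≅ I[1,1]^2, I[1,3]^2. HN layers by μ_θ (2 steps, strictly decreasing):
  μ^(1)=3; μ^(2)=-1

((2, 0, 0); (2, 2, 2))


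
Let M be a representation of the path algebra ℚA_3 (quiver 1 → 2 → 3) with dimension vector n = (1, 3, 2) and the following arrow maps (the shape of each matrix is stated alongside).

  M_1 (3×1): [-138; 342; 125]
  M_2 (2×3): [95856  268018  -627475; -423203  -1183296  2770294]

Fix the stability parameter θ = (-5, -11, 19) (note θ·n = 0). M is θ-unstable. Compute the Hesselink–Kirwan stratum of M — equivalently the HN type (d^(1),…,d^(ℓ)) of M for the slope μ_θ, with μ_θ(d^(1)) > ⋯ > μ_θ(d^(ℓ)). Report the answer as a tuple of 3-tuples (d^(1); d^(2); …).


Interval decomposition of M: I[1,3], I[2,2], I[2,3].
HN type (ℓ=3): μ^(1)=19; μ^(2)=-8; μ^(3)=-11

((0, 0, 2); (1, 1, 0); (0, 2, 0))


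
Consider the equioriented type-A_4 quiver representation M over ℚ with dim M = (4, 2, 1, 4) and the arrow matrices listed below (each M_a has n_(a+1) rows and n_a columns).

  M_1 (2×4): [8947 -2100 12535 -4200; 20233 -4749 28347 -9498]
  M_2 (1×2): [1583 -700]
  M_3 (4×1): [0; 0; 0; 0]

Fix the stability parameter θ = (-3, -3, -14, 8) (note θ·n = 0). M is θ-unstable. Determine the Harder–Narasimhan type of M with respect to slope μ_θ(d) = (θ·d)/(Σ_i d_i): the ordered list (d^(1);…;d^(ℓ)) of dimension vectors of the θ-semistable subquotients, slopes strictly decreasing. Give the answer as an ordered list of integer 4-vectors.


Interval decomposition of M: I[1,1]^2, I[1,2], I[1,3], I[4,4]^4.
HN type (ℓ=3): μ^(1)=8; μ^(2)=-3; μ^(3)=-20/3

((0, 0, 0, 4); (3, 1, 0, 0); (1, 1, 1, 0))


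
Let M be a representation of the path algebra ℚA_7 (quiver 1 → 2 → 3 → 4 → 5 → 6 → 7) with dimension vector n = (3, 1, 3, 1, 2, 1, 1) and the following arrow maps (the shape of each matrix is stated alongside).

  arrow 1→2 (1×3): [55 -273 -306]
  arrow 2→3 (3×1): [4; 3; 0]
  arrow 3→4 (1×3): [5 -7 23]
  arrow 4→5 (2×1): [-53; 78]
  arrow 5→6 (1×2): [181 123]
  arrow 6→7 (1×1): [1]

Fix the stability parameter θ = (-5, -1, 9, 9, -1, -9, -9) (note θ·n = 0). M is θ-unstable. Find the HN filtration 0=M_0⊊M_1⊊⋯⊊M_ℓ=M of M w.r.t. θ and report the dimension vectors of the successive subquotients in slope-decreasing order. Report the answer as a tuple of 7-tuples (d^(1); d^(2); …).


Via rank(M_{q-1}∘⋯∘M_p): M ≅ I[1,1]^2, I[1,7], I[3,3]^2, I[5,5].
μ_θ-semistable layers: μ^(1)=9; μ^(2)=-1/5; μ^(3)=-1; μ^(4)=-5

((0, 0, 2, 0, 0, 0, 0); (0, 0, 1, 1, 1, 1, 1); (0, 1, 0, 0, 1, 0, 0); (3, 0, 0, 0, 0, 0, 0))


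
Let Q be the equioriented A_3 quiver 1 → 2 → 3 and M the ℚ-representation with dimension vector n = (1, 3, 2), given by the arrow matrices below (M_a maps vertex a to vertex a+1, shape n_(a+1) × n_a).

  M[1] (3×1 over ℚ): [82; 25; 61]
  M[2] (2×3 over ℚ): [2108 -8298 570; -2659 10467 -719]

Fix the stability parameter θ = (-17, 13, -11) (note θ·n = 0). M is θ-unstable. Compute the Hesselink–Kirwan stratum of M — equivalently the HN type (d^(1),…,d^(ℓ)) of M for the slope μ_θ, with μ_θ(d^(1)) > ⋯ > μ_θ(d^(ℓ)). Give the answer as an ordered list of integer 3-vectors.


Interval decomposition of M: I[1,3], I[2,2], I[2,3].
HN type (ℓ=3): μ^(1)=13; μ^(2)=1; μ^(3)=-17

((0, 1, 0); (0, 2, 2); (1, 0, 0))


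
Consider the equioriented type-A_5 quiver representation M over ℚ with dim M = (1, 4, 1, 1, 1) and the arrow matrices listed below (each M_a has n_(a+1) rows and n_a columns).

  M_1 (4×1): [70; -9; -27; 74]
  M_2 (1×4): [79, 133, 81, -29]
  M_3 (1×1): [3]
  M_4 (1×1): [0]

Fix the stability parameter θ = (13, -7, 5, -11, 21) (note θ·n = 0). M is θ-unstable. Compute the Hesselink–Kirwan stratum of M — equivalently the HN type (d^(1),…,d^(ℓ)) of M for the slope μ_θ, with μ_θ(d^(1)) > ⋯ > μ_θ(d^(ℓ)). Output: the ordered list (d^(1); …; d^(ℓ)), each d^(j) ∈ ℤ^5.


Interval decomposition of M: I[1,2], I[2,2]^2, I[2,4], I[5,5].
HN type (ℓ=4): μ^(1)=21; μ^(2)=3; μ^(3)=-3; μ^(4)=-7

((0, 0, 0, 0, 1); (1, 1, 0, 0, 0); (0, 0, 1, 1, 0); (0, 3, 0, 0, 0))


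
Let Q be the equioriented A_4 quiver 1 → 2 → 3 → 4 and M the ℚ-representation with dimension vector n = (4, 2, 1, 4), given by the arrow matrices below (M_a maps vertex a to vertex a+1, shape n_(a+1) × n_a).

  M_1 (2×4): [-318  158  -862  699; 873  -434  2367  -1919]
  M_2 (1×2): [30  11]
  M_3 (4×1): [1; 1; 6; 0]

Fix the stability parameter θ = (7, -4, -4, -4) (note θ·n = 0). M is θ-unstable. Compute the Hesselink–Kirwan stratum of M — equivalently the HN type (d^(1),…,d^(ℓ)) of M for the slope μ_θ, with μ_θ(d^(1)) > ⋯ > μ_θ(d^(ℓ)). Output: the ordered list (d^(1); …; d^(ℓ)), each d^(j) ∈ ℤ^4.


Via rank(M_{q-1}∘⋯∘M_p): M ≅ I[1,1]^2, I[1,2], I[1,4], I[4,4]^3.
μ_θ-semistable layers: μ^(1)=7; μ^(2)=3/2; μ^(3)=-5/4; μ^(4)=-4

((2, 0, 0, 0); (1, 1, 0, 0); (1, 1, 1, 1); (0, 0, 0, 3))


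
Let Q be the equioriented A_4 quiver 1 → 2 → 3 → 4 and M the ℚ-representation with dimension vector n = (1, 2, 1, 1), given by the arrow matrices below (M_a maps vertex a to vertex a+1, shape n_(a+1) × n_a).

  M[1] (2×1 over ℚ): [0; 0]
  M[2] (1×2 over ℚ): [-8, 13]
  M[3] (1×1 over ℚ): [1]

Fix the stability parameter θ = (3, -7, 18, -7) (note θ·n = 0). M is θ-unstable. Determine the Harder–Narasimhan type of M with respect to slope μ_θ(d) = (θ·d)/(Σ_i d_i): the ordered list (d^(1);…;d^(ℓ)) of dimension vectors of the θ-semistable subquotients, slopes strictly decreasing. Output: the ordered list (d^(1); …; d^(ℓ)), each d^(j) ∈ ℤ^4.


Barcode: M ≅ I[1,1], I[2,2], I[2,4]. HN layers by μ_θ (3 steps, strictly decreasing):
  μ^(1)=11/2; μ^(2)=3; μ^(3)=-7

((0, 0, 1, 1); (1, 0, 0, 0); (0, 2, 0, 0))


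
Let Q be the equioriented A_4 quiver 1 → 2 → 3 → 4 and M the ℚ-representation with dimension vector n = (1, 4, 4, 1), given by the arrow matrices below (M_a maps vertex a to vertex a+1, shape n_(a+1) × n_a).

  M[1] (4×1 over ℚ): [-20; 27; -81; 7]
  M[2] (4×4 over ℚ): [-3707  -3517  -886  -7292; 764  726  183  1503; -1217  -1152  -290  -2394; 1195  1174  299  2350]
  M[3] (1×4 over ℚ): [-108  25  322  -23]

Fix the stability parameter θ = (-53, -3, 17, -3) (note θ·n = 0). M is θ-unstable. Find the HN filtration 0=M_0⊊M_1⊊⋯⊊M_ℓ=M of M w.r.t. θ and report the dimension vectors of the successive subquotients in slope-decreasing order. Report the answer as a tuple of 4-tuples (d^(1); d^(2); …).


Interval decomposition of M: I[1,4], I[2,3]^3.
HN type (ℓ=4): μ^(1)=17; μ^(2)=7; μ^(3)=-3; μ^(4)=-53

((0, 0, 3, 0); (0, 0, 1, 1); (0, 4, 0, 0); (1, 0, 0, 0))


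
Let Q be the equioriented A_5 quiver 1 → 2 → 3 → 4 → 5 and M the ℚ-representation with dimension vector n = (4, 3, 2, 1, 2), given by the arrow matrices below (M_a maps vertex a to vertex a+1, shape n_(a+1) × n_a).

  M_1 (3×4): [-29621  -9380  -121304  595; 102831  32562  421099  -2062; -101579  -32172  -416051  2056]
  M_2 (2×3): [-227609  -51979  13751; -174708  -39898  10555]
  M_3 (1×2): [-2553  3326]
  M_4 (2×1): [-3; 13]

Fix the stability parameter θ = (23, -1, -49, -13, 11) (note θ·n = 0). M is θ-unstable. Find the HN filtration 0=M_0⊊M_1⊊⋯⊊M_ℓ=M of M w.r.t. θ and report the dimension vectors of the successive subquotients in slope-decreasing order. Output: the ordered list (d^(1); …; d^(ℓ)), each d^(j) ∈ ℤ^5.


Via rank(M_{q-1}∘⋯∘M_p): M ≅ I[1,1], I[1,2], I[1,3], I[1,5], I[5,5].
μ_θ-semistable layers: μ^(1)=23; μ^(2)=11; μ^(3)=-9; μ^(4)=-10

((1, 0, 0, 0, 0); (1, 1, 0, 0, 2); (1, 1, 1, 0, 0); (1, 1, 1, 1, 0))


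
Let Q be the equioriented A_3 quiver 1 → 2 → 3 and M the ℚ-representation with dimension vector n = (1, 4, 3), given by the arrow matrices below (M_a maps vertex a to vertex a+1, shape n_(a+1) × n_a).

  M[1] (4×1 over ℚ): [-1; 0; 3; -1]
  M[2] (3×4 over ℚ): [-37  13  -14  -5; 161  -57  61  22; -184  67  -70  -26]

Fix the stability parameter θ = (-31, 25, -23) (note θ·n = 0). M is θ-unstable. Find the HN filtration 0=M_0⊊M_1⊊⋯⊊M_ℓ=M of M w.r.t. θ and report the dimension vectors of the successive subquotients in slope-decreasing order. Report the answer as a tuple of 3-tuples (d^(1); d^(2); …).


Via rank(M_{q-1}∘⋯∘M_p): M ≅ I[1,2], I[2,3]^3.
μ_θ-semistable layers: μ^(1)=25; μ^(2)=1; μ^(3)=-31

((0, 1, 0); (0, 3, 3); (1, 0, 0))


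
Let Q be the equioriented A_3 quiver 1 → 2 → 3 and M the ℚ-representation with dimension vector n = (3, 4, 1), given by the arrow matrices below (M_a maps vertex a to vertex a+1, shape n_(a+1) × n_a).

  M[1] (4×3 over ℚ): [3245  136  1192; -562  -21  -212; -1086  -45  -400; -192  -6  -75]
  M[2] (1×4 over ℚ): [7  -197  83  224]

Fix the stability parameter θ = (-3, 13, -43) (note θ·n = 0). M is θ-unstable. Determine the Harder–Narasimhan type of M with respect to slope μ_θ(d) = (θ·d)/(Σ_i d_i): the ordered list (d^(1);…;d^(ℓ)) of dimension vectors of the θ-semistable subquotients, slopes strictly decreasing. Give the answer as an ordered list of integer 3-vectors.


Via rank(M_{q-1}∘⋯∘M_p): M ≅ I[1,2]^2, I[1,3], I[2,2].
μ_θ-semistable layers: μ^(1)=13; μ^(2)=-3; μ^(3)=-11

((0, 3, 0); (2, 0, 0); (1, 1, 1))


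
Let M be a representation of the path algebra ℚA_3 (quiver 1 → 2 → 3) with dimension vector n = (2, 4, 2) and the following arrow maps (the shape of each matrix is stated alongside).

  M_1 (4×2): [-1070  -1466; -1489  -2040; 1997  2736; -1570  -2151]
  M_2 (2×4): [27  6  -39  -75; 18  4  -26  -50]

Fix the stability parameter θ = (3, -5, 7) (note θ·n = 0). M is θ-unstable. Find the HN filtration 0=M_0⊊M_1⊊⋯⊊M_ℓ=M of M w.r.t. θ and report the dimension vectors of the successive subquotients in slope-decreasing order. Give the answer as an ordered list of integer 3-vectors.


Via rank(M_{q-1}∘⋯∘M_p): M ≅ I[1,2], I[1,3], I[2,2]^2, I[3,3].
μ_θ-semistable layers: μ^(1)=7; μ^(2)=-1; μ^(3)=-5

((0, 0, 2); (2, 2, 0); (0, 2, 0))


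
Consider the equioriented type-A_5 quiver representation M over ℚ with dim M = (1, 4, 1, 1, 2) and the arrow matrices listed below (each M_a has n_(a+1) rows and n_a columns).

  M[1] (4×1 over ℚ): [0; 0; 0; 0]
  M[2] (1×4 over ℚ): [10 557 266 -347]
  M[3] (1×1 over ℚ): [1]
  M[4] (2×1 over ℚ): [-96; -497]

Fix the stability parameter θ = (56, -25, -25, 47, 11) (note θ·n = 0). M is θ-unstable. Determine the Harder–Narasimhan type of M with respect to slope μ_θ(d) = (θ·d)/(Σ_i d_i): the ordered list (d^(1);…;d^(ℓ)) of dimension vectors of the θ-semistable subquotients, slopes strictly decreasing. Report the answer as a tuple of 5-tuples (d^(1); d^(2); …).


Interval decomposition of M: I[1,1], I[2,2]^3, I[2,5], I[5,5].
HN type (ℓ=4): μ^(1)=56; μ^(2)=29; μ^(3)=11; μ^(4)=-25

((1, 0, 0, 0, 0); (0, 0, 0, 1, 1); (0, 0, 0, 0, 1); (0, 4, 1, 0, 0))


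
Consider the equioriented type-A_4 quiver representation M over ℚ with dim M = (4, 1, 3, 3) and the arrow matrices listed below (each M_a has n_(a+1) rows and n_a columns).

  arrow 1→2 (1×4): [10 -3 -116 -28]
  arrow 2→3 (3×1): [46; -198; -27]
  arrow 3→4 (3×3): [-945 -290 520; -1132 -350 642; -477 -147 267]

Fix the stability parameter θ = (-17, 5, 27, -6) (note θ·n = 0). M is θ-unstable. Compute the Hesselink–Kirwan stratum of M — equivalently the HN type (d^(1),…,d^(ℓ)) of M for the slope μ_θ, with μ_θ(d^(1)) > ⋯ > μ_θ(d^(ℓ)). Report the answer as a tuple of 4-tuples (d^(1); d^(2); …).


Interval decomposition of M: I[1,1]^3, I[1,4], I[3,3], I[3,4], I[4,4].
HN type (ℓ=5): μ^(1)=27; μ^(2)=21/2; μ^(3)=5; μ^(4)=-6; μ^(5)=-17

((0, 0, 1, 0); (0, 0, 2, 2); (0, 1, 0, 0); (0, 0, 0, 1); (4, 0, 0, 0))


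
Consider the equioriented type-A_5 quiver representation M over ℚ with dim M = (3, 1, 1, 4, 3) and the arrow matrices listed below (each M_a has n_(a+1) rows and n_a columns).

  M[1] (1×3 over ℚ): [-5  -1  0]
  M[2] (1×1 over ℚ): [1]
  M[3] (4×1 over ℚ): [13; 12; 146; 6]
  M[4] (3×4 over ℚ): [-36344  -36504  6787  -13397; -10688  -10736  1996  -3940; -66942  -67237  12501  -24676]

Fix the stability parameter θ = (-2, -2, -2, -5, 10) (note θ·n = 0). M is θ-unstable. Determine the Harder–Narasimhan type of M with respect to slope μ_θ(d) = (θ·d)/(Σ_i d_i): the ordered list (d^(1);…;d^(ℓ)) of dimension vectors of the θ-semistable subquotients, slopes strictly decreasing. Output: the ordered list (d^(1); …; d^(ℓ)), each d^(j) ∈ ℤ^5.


Barcode: M ≅ I[1,1]^2, I[1,4], I[4,4], I[4,5]^2, I[5,5]. HN layers by μ_θ (4 steps, strictly decreasing):
  μ^(1)=10; μ^(2)=-2; μ^(3)=-11/4; μ^(4)=-5

((0, 0, 0, 0, 3); (2, 0, 0, 0, 0); (1, 1, 1, 1, 0); (0, 0, 0, 3, 0))


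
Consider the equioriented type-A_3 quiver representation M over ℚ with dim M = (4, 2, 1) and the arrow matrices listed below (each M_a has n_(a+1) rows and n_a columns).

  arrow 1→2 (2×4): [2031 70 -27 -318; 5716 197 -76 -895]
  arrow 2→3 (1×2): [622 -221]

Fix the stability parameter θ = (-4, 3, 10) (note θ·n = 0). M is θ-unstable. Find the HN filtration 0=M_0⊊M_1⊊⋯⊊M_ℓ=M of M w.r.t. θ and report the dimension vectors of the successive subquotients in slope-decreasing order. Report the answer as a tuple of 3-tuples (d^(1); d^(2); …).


Barcode: M ≅ I[1,1]^2, I[1,2], I[1,3]. HN layers by μ_θ (3 steps, strictly decreasing):
  μ^(1)=10; μ^(2)=3; μ^(3)=-4

((0, 0, 1); (0, 2, 0); (4, 0, 0))


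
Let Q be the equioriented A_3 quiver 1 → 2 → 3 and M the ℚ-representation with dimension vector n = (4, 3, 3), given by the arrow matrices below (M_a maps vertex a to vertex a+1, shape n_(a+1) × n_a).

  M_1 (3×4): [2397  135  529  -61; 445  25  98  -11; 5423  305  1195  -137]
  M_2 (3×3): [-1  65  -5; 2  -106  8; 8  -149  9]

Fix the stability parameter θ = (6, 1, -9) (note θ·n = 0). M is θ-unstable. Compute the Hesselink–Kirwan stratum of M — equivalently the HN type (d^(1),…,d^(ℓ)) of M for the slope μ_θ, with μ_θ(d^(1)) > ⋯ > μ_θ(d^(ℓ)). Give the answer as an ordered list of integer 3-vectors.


Interval decomposition of M: I[1,1], I[1,3]^3.
HN type (ℓ=2): μ^(1)=6; μ^(2)=-2/3

((1, 0, 0); (3, 3, 3))


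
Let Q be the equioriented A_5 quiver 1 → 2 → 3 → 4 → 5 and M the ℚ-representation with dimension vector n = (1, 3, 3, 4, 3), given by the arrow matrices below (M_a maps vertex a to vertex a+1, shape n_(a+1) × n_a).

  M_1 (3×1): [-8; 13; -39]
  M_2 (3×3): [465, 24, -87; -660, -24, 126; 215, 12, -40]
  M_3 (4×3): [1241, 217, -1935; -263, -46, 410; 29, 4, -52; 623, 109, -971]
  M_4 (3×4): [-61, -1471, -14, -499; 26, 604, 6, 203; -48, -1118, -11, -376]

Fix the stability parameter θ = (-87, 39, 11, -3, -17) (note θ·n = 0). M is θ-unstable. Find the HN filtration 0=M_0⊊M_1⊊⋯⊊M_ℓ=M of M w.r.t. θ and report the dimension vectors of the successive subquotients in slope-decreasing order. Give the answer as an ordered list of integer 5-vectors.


Interval decomposition of M: I[1,5], I[2,2], I[2,5], I[3,3], I[4,4], I[4,5].
HN type (ℓ=6): μ^(1)=39; μ^(2)=11; μ^(3)=15/2; μ^(4)=-3; μ^(5)=-10; μ^(6)=-87

((0, 1, 0, 0, 0); (0, 0, 1, 0, 0); (0, 2, 2, 2, 2); (0, 0, 0, 1, 0); (0, 0, 0, 1, 1); (1, 0, 0, 0, 0))


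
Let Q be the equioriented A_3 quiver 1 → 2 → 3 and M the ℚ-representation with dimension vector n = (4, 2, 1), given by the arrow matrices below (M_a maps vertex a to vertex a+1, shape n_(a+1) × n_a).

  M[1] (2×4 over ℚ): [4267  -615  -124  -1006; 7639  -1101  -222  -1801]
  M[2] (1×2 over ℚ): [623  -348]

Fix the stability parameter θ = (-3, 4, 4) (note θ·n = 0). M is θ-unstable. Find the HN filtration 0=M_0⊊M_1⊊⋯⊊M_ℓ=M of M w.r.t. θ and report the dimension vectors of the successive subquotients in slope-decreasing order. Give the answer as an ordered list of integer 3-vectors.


Barcode: M ≅ I[1,1]^2, I[1,2], I[1,3]. HN layers by μ_θ (2 steps, strictly decreasing):
  μ^(1)=4; μ^(2)=-3

((0, 2, 1); (4, 0, 0))


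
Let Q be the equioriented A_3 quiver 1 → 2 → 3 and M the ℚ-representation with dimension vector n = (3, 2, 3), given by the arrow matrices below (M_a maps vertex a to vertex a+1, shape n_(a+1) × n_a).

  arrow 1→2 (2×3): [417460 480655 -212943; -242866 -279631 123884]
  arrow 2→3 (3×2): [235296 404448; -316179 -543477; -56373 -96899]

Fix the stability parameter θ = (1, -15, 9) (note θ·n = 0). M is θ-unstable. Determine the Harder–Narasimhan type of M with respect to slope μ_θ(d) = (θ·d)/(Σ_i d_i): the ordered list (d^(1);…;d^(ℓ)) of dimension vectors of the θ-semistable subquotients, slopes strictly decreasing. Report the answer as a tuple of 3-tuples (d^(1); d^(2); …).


Interval decomposition of M: I[1,1], I[1,2], I[1,3], I[3,3]^2.
HN type (ℓ=3): μ^(1)=9; μ^(2)=1; μ^(3)=-7

((0, 0, 3); (1, 0, 0); (2, 2, 0))


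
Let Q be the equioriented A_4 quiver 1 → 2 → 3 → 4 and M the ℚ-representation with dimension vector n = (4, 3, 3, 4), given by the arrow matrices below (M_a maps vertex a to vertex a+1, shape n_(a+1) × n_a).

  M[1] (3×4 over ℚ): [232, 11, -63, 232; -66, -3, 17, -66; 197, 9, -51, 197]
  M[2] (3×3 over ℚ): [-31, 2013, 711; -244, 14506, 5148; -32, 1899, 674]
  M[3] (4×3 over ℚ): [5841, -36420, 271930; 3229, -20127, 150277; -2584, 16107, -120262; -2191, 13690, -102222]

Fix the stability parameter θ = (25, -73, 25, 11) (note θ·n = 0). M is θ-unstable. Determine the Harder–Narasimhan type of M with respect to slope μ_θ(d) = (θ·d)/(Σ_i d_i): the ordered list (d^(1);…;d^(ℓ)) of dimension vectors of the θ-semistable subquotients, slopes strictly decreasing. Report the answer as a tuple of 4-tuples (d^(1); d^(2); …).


Via rank(M_{q-1}∘⋯∘M_p): M ≅ I[1,1], I[1,4]^3, I[4,4].
μ_θ-semistable layers: μ^(1)=25; μ^(2)=18; μ^(3)=11; μ^(4)=-24

((1, 0, 0, 0); (0, 0, 3, 3); (0, 0, 0, 1); (3, 3, 0, 0))


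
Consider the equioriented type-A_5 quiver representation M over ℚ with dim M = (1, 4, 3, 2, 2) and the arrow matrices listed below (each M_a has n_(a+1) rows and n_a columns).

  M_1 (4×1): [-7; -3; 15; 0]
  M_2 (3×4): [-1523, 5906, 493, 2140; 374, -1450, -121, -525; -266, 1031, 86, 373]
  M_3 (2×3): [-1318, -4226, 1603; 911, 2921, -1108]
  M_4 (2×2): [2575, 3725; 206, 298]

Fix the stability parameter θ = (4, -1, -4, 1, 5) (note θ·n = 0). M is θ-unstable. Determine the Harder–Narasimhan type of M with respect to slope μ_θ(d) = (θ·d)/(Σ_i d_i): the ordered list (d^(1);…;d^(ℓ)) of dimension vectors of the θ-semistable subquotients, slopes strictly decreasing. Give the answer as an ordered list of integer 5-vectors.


Barcode: M ≅ I[1,4], I[2,2], I[2,3], I[2,5], I[5,5]. HN layers by μ_θ (5 steps, strictly decreasing):
  μ^(1)=5; μ^(2)=1; μ^(3)=-1/3; μ^(4)=-1; μ^(5)=-5/2

((0, 0, 0, 0, 2); (0, 0, 0, 2, 0); (1, 1, 1, 0, 0); (0, 1, 0, 0, 0); (0, 2, 2, 0, 0))


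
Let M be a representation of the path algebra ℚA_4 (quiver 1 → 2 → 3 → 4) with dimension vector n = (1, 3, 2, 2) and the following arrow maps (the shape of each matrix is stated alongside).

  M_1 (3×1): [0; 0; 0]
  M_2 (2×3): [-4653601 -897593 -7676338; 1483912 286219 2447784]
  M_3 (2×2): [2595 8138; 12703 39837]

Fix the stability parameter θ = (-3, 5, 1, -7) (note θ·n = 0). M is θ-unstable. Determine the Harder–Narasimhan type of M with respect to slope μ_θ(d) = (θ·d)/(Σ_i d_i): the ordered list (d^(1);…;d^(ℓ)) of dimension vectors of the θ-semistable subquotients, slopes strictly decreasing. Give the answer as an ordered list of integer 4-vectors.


Interval decomposition of M: I[1,1], I[2,2], I[2,4]^2.
HN type (ℓ=3): μ^(1)=5; μ^(2)=-1/3; μ^(3)=-3

((0, 1, 0, 0); (0, 2, 2, 2); (1, 0, 0, 0))


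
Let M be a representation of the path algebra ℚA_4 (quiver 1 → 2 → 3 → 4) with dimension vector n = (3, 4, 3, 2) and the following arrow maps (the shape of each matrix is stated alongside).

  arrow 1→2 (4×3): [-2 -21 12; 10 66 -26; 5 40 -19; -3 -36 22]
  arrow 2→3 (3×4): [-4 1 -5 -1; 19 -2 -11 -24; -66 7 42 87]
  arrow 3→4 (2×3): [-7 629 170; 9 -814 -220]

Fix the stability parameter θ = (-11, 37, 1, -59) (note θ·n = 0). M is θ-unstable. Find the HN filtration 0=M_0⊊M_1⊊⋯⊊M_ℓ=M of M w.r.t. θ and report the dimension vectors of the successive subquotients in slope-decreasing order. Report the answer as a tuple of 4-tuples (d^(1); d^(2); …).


Barcode: M ≅ I[1,3], I[1,4]^2, I[2,2]. HN layers by μ_θ (4 steps, strictly decreasing):
  μ^(1)=37; μ^(2)=19; μ^(3)=-7; μ^(4)=-11

((0, 1, 0, 0); (0, 1, 1, 0); (0, 2, 2, 2); (3, 0, 0, 0))


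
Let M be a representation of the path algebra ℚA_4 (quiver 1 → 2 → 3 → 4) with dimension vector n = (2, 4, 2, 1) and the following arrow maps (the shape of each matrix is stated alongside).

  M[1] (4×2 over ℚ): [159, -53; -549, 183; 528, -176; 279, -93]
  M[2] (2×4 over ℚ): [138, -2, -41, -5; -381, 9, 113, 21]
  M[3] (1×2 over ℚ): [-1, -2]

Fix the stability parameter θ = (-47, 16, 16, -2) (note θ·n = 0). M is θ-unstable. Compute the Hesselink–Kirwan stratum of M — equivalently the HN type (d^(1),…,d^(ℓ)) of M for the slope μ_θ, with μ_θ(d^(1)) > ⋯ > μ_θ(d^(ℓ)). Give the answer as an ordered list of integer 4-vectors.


Interval decomposition of M: I[1,1], I[1,4], I[2,2]^2, I[2,3].
HN type (ℓ=3): μ^(1)=16; μ^(2)=10; μ^(3)=-47

((0, 3, 1, 0); (0, 1, 1, 1); (2, 0, 0, 0))


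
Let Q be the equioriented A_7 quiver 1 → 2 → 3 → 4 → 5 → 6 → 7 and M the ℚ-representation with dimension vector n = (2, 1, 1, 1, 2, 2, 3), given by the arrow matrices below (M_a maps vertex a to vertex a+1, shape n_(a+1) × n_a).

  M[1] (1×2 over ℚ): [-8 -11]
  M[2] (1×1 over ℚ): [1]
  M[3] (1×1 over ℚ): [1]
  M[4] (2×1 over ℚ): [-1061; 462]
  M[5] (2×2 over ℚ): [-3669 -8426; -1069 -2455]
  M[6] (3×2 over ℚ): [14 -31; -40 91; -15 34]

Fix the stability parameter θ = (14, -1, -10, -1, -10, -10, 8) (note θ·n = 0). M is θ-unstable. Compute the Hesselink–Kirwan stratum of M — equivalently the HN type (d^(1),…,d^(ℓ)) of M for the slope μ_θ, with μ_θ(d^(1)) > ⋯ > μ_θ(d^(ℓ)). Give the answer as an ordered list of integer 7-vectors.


Barcode: M ≅ I[1,1], I[1,7], I[5,7], I[7,7]. HN layers by μ_θ (4 steps, strictly decreasing):
  μ^(1)=14; μ^(2)=8; μ^(3)=-3; μ^(4)=-10

((1, 0, 0, 0, 0, 0, 0); (0, 0, 0, 0, 0, 0, 3); (1, 1, 1, 1, 1, 1, 0); (0, 0, 0, 0, 1, 1, 0))
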